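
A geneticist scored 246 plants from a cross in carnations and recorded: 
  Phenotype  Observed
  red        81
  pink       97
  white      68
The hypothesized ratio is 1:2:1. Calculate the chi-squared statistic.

12.366

The 1:2:1 ratio has 4 parts, so with N = 246 the expected counts are:
  red: 246 × 1/4 = 61.5
  pink: 246 × 2/4 = 123
  white: 246 × 1/4 = 61.5
χ² = Σ (O − E)² / E
  red: (81 − 61.5)² / 61.5 = 6.1829
  pink: (97 − 123)² / 123 = 5.4959
  white: (68 − 61.5)² / 61.5 = 0.6870
χ² = 6.1829 + 5.4959 + 0.6870 = 12.3658 ≈ 12.366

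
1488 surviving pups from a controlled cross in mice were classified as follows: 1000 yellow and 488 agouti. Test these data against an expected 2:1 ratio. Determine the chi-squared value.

Expected counts for N = 1488 under a 2:1 ratio (total parts = 3):
  yellow: 1488 × 2/3 = 992
  agouti: 1488 × 1/3 = 496
χ² = Σ (O − E)² / E
  yellow: (1000 − 992)² / 992 = 0.0645
  agouti: (488 − 496)² / 496 = 0.1290
χ² = 0.0645 + 0.1290 = 0.1935 ≈ 0.194

0.194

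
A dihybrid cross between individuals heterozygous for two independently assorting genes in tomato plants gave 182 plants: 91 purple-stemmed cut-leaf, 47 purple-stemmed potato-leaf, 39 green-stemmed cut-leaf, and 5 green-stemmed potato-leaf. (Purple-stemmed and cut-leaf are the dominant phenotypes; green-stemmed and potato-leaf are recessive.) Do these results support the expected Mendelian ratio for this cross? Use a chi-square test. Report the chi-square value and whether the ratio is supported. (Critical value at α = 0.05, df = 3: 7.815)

10.391; not consistent

A dihybrid F₂ with independent assortment and complete dominance at both loci gives a 9:3:3:1 phenotypic ratio.
Total ratio parts = 16. Expected numbers out of 182:
  purple-stemmed cut-leaf: 182 × 9/16 = 102.375
  purple-stemmed potato-leaf: 182 × 3/16 = 34.125
  green-stemmed cut-leaf: 182 × 3/16 = 34.125
  green-stemmed potato-leaf: 182 × 1/16 = 11.375
χ² = Σ (O − E)² / E
  purple-stemmed cut-leaf: (91 − 102.375)² / 102.375 = 1.2639
  purple-stemmed potato-leaf: (47 − 34.125)² / 34.125 = 4.8576
  green-stemmed cut-leaf: (39 − 34.125)² / 34.125 = 0.6964
  green-stemmed potato-leaf: (5 − 11.375)² / 11.375 = 3.5728
χ² = 1.2639 + 4.8576 + 0.6964 + 3.5728 = 10.3907 ≈ 10.391
Degrees of freedom = 4 − 1 = 3; critical value at α = 0.05 is 7.815.
Since 10.391 > 7.815, we reject the null hypothesis — the data do not fit the 9:3:3:1 ratio.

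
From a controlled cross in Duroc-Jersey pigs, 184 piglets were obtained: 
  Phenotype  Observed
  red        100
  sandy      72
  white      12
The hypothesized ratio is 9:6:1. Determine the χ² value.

0.271

Total ratio parts = 16. Expected numbers out of 184:
  red: 184 × 9/16 = 103.5
  sandy: 184 × 6/16 = 69
  white: 184 × 1/16 = 11.5
χ² = Σ (O − E)² / E
  red: (100 − 103.5)² / 103.5 = 0.1184
  sandy: (72 − 69)² / 69 = 0.1304
  white: (12 − 11.5)² / 11.5 = 0.0217
χ² = 0.1184 + 0.1304 + 0.0217 = 0.2705 ≈ 0.271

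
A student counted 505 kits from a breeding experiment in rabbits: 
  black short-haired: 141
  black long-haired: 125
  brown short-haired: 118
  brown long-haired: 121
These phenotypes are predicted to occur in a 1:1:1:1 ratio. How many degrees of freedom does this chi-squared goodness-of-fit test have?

A goodness-of-fit test with 4 phenotype classes has df = 4 − 1 = 3.

3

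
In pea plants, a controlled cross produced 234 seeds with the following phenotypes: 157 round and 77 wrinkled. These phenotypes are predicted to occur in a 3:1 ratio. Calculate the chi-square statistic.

7.801

The 3:1 ratio has 4 parts, so with N = 234 the expected counts are:
  round: 234 × 3/4 = 175.5
  wrinkled: 234 × 1/4 = 58.5
χ² = Σ (O − E)² / E
  round: (157 − 175.5)² / 175.5 = 1.9501
  wrinkled: (77 − 58.5)² / 58.5 = 5.8504
χ² = 1.9501 + 5.8504 = 7.8005 ≈ 7.801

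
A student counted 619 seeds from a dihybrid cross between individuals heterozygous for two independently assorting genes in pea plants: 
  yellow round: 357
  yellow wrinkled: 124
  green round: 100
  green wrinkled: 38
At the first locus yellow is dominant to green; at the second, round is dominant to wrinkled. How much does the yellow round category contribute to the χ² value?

0.223

A dihybrid F₂ with independent assortment and complete dominance at both loci gives a 9:3:3:1 phenotypic ratio.
Expected counts for N = 619 under a 9:3:3:1 ratio (total parts = 16):
  yellow round: 619 × 9/16 = 348.1875
  yellow wrinkled: 619 × 3/16 = 116.0625
  green round: 619 × 3/16 = 116.0625
  green wrinkled: 619 × 1/16 = 38.6875
Contribution of yellow round: (357 − 348.1875)² / 348.1875 = 0.2230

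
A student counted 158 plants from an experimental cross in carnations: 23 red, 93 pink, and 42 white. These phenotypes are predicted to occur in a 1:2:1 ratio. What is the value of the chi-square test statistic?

9.532

Total ratio parts = 4. Expected numbers out of 158:
  red: 158 × 1/4 = 39.5
  pink: 158 × 2/4 = 79
  white: 158 × 1/4 = 39.5
χ² = Σ (O − E)² / E
  red: (23 − 39.5)² / 39.5 = 6.8924
  pink: (93 − 79)² / 79 = 2.4810
  white: (42 − 39.5)² / 39.5 = 0.1582
χ² = 6.8924 + 2.4810 + 0.1582 = 9.5316 ≈ 9.532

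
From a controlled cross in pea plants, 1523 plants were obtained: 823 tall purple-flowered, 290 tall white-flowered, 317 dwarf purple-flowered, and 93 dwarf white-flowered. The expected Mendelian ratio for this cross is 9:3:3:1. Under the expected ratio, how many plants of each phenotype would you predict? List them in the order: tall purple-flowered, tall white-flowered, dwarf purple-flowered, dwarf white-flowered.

856.6875, 285.5625, 285.5625, 95.1875

Expected counts for N = 1523 under a 9:3:3:1 ratio (total parts = 16):
  tall purple-flowered: 1523 × 9/16 = 856.6875
  tall white-flowered: 1523 × 3/16 = 285.5625
  dwarf purple-flowered: 1523 × 3/16 = 285.5625
  dwarf white-flowered: 1523 × 1/16 = 95.1875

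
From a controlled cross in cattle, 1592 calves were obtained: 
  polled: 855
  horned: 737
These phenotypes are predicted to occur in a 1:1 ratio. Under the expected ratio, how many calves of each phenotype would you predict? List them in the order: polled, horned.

796, 796

Expected counts for N = 1592 under a 1:1 ratio (total parts = 2):
  polled: 1592 × 1/2 = 796
  horned: 1592 × 1/2 = 796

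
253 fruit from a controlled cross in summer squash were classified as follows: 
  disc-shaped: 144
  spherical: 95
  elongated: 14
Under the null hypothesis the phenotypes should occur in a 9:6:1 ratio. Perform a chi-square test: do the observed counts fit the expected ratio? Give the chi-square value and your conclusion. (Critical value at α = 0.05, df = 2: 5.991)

0.228; consistent

The 9:6:1 ratio has 16 parts, so with N = 253 the expected counts are:
  disc-shaped: 253 × 9/16 = 142.3125
  spherical: 253 × 6/16 = 94.875
  elongated: 253 × 1/16 = 15.8125
χ² = Σ (O − E)² / E
  disc-shaped: (144 − 142.3125)² / 142.3125 = 0.0200
  spherical: (95 − 94.875)² / 94.875 = 0.0002
  elongated: (14 − 15.8125)² / 15.8125 = 0.2078
χ² = 0.0200 + 0.0002 + 0.2078 = 0.228
Degrees of freedom = 3 − 1 = 2; critical value at α = 0.05 is 5.991.
Since 0.228 < 5.991, we fail to reject the null hypothesis — the data are consistent with the 9:6:1 ratio.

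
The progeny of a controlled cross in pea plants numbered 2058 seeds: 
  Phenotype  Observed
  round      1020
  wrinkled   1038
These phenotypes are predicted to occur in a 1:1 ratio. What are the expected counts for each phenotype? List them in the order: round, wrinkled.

1029, 1029

The 1:1 ratio has 2 parts, so with N = 2058 the expected counts are:
  round: 2058 × 1/2 = 1029
  wrinkled: 2058 × 1/2 = 1029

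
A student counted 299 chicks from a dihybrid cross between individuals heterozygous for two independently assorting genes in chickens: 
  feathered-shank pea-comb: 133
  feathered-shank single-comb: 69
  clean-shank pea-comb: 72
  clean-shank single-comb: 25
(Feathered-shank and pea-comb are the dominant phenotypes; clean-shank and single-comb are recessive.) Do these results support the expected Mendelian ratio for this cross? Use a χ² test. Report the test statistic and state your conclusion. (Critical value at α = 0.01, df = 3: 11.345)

17.010; not consistent

A dihybrid F₂ with independent assortment and complete dominance at both loci gives a 9:3:3:1 phenotypic ratio.
The 9:3:3:1 ratio has 16 parts, so with N = 299 the expected counts are:
  feathered-shank pea-comb: 299 × 9/16 = 168.1875
  feathered-shank single-comb: 299 × 3/16 = 56.0625
  clean-shank pea-comb: 299 × 3/16 = 56.0625
  clean-shank single-comb: 299 × 1/16 = 18.6875
χ² = Σ (O − E)² / E
  feathered-shank pea-comb: (133 − 168.1875)² / 168.1875 = 7.3618
  feathered-shank single-comb: (69 − 56.0625)² / 56.0625 = 2.9856
  clean-shank pea-comb: (72 − 56.0625)² / 56.0625 = 4.5307
  clean-shank single-comb: (25 − 18.6875)² / 18.6875 = 2.1323
χ² = 7.3618 + 2.9856 + 4.5307 + 2.1323 = 17.0104 ≈ 17.010
Degrees of freedom = 4 − 1 = 3; critical value at α = 0.01 is 11.345.
Since 17.010 > 11.345, we reject the null hypothesis — the data do not fit the 9:3:3:1 ratio.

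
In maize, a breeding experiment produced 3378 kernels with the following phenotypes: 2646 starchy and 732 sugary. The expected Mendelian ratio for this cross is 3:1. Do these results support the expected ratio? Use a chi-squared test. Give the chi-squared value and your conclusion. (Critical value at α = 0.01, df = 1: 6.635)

Under the 3:1 hypothesis (Σ ratio = 4, N = 3378):
  starchy: 3378 × 3/4 = 2533.5
  sugary: 3378 × 1/4 = 844.5
χ² = Σ (O − E)² / E
  starchy: (2646 − 2533.5)² / 2533.5 = 4.9956
  sugary: (732 − 844.5)² / 844.5 = 14.9867
χ² = 4.9956 + 14.9867 = 19.9823 ≈ 19.982
Degrees of freedom = 2 − 1 = 1; critical value at α = 0.01 is 6.635.
Since 19.982 > 6.635, we reject the null hypothesis — the data do not fit the 3:1 ratio.

19.982; not consistent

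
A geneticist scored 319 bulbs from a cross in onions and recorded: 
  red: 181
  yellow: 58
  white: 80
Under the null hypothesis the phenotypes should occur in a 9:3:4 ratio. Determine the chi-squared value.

0.069

Under the 9:3:4 hypothesis (Σ ratio = 16, N = 319):
  red: 319 × 9/16 = 179.4375
  yellow: 319 × 3/16 = 59.8125
  white: 319 × 4/16 = 79.75
χ² = Σ (O − E)² / E
  red: (181 − 179.4375)² / 179.4375 = 0.0136
  yellow: (58 − 59.8125)² / 59.8125 = 0.0549
  white: (80 − 79.75)² / 79.75 = 0.0008
χ² = 0.0136 + 0.0549 + 0.0008 = 0.0693 ≈ 0.069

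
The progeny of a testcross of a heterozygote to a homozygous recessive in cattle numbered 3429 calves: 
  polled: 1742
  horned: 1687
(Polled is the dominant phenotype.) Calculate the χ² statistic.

A testcross of a heterozygote (Aa × aa) gives a 1:1 phenotypic ratio.
Under the 1:1 hypothesis (Σ ratio = 2, N = 3429):
  polled: 3429 × 1/2 = 1714.5
  horned: 3429 × 1/2 = 1714.5
χ² = Σ (O − E)² / E
  polled: (1742 − 1714.5)² / 1714.5 = 0.4411
  horned: (1687 − 1714.5)² / 1714.5 = 0.4411
χ² = 0.4411 + 0.4411 = 0.8822 ≈ 0.882

0.882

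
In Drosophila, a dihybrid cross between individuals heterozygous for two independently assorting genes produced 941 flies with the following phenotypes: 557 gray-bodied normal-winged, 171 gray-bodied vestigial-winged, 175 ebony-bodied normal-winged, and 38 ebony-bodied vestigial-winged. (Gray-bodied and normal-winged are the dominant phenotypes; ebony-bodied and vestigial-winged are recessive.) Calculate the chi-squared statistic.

8.993

A dihybrid F₂ with independent assortment and complete dominance at both loci gives a 9:3:3:1 phenotypic ratio.
Total ratio parts = 16. Expected numbers out of 941:
  gray-bodied normal-winged: 941 × 9/16 = 529.3125
  gray-bodied vestigial-winged: 941 × 3/16 = 176.4375
  ebony-bodied normal-winged: 941 × 3/16 = 176.4375
  ebony-bodied vestigial-winged: 941 × 1/16 = 58.8125
χ² = Σ (O − E)² / E
  gray-bodied normal-winged: (557 − 529.3125)² / 529.3125 = 1.4483
  gray-bodied vestigial-winged: (171 − 176.4375)² / 176.4375 = 0.1676
  ebony-bodied normal-winged: (175 − 176.4375)² / 176.4375 = 0.0117
  ebony-bodied vestigial-winged: (38 − 58.8125)² / 58.8125 = 7.3651
χ² = 1.4483 + 0.1676 + 0.0117 + 7.3651 = 8.9927 ≈ 8.993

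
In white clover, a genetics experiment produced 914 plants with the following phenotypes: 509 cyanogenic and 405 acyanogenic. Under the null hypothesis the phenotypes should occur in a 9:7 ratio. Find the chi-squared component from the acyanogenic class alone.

0.066

The 9:7 ratio has 16 parts, so with N = 914 the expected counts are:
  cyanogenic: 914 × 9/16 = 514.125
  acyanogenic: 914 × 7/16 = 399.875
Contribution of acyanogenic: (405 − 399.875)² / 399.875 = 0.0657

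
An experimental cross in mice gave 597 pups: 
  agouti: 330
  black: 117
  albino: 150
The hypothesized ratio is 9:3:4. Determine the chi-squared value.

Total ratio parts = 16. Expected numbers out of 597:
  agouti: 597 × 9/16 = 335.8125
  black: 597 × 3/16 = 111.9375
  albino: 597 × 4/16 = 149.25
χ² = Σ (O − E)² / E
  agouti: (330 − 335.8125)² / 335.8125 = 0.1006
  black: (117 − 111.9375)² / 111.9375 = 0.2290
  albino: (150 − 149.25)² / 149.25 = 0.0038
χ² = 0.1006 + 0.2290 + 0.0038 = 0.3334 ≈ 0.333

0.333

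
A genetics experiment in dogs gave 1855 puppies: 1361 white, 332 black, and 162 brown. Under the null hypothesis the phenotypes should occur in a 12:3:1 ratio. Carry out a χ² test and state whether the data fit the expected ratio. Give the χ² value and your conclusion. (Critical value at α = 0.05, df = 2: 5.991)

19.677; not consistent

The 12:3:1 ratio has 16 parts, so with N = 1855 the expected counts are:
  white: 1855 × 12/16 = 1391.25
  black: 1855 × 3/16 = 347.8125
  brown: 1855 × 1/16 = 115.9375
χ² = Σ (O − E)² / E
  white: (1361 − 1391.25)² / 1391.25 = 0.6577
  black: (332 − 347.8125)² / 347.8125 = 0.7189
  brown: (162 − 115.9375)² / 115.9375 = 18.3008
χ² = 0.6577 + 0.7189 + 18.3008 = 19.6774 ≈ 19.677
Degrees of freedom = 3 − 1 = 2; critical value at α = 0.05 is 5.991.
Since 19.677 > 5.991, we reject the null hypothesis — the data do not fit the 12:3:1 ratio.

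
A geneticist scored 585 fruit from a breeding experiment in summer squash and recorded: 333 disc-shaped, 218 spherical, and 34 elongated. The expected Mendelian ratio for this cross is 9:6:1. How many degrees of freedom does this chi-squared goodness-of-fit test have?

2

A goodness-of-fit test with 3 phenotype classes has df = 3 − 1 = 2.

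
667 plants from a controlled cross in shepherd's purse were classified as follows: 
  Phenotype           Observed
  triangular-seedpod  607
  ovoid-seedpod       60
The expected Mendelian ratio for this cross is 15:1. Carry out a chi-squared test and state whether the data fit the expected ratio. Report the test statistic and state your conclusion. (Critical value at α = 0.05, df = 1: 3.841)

8.581; not consistent

Under the 15:1 hypothesis (Σ ratio = 16, N = 667):
  triangular-seedpod: 667 × 15/16 = 625.3125
  ovoid-seedpod: 667 × 1/16 = 41.6875
χ² = Σ (O − E)² / E
  triangular-seedpod: (607 − 625.3125)² / 625.3125 = 0.5363
  ovoid-seedpod: (60 − 41.6875)² / 41.6875 = 8.0443
χ² = 0.5363 + 8.0443 = 8.5806 ≈ 8.581
Degrees of freedom = 2 − 1 = 1; critical value at α = 0.05 is 3.841.
Since 8.581 > 3.841, we reject the null hypothesis — the data do not fit the 15:1 ratio.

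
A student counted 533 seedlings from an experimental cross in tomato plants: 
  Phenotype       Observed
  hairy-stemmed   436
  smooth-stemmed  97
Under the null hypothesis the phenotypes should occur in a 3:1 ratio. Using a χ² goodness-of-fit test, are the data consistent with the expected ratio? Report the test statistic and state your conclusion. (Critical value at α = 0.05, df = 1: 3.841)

13.149; not consistent

Total ratio parts = 4. Expected numbers out of 533:
  hairy-stemmed: 533 × 3/4 = 399.75
  smooth-stemmed: 533 × 1/4 = 133.25
χ² = Σ (O − E)² / E
  hairy-stemmed: (436 − 399.75)² / 399.75 = 3.2872
  smooth-stemmed: (97 − 133.25)² / 133.25 = 9.8616
χ² = 3.2872 + 9.8616 = 13.1488 ≈ 13.149
Degrees of freedom = 2 − 1 = 1; critical value at α = 0.05 is 3.841.
Since 13.149 > 3.841, we reject the null hypothesis — the data do not fit the 3:1 ratio.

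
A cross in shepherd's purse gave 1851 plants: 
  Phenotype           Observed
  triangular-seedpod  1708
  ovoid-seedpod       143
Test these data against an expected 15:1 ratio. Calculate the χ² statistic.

6.878

Total ratio parts = 16. Expected numbers out of 1851:
  triangular-seedpod: 1851 × 15/16 = 1735.3125
  ovoid-seedpod: 1851 × 1/16 = 115.6875
χ² = Σ (O − E)² / E
  triangular-seedpod: (1708 − 1735.3125)² / 1735.3125 = 0.4299
  ovoid-seedpod: (143 − 115.6875)² / 115.6875 = 6.4482
χ² = 0.4299 + 6.4482 = 6.8781 ≈ 6.878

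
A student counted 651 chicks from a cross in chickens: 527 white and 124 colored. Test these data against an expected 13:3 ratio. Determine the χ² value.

Expected counts for N = 651 under a 13:3 ratio (total parts = 16):
  white: 651 × 13/16 = 528.9375
  colored: 651 × 3/16 = 122.0625
χ² = Σ (O − E)² / E
  white: (527 − 528.9375)² / 528.9375 = 0.0071
  colored: (124 − 122.0625)² / 122.0625 = 0.0308
χ² = 0.0071 + 0.0308 = 0.0379 ≈ 0.038

0.038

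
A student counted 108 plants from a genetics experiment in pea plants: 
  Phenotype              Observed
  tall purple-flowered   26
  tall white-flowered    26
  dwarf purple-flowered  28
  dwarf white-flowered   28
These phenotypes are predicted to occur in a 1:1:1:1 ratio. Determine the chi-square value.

0.148

Total ratio parts = 4. Expected numbers out of 108:
  tall purple-flowered: 108 × 1/4 = 27
  tall white-flowered: 108 × 1/4 = 27
  dwarf purple-flowered: 108 × 1/4 = 27
  dwarf white-flowered: 108 × 1/4 = 27
χ² = Σ (O − E)² / E
  tall purple-flowered: (26 − 27)² / 27 = 0.0370
  tall white-flowered: (26 − 27)² / 27 = 0.0370
  dwarf purple-flowered: (28 − 27)² / 27 = 0.0370
  dwarf white-flowered: (28 − 27)² / 27 = 0.0370
χ² = 0.0370 + 0.0370 + 0.0370 + 0.0370 = 0.148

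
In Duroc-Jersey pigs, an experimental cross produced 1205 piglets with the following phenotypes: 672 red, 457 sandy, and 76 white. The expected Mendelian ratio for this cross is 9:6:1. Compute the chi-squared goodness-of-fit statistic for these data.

Under the 9:6:1 hypothesis (Σ ratio = 16, N = 1205):
  red: 1205 × 9/16 = 677.8125
  sandy: 1205 × 6/16 = 451.875
  white: 1205 × 1/16 = 75.3125
χ² = Σ (O − E)² / E
  red: (672 − 677.8125)² / 677.8125 = 0.0498
  sandy: (457 − 451.875)² / 451.875 = 0.0581
  white: (76 − 75.3125)² / 75.3125 = 0.0063
χ² = 0.0498 + 0.0581 + 0.0063 = 0.1142 ≈ 0.114

0.114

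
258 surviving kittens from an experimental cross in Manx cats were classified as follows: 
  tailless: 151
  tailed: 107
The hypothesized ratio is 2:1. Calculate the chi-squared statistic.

The 2:1 ratio has 3 parts, so with N = 258 the expected counts are:
  tailless: 258 × 2/3 = 172
  tailed: 258 × 1/3 = 86
χ² = Σ (O − E)² / E
  tailless: (151 − 172)² / 172 = 2.5640
  tailed: (107 − 86)² / 86 = 5.1279
χ² = 2.5640 + 5.1279 = 7.6919 ≈ 7.692

7.692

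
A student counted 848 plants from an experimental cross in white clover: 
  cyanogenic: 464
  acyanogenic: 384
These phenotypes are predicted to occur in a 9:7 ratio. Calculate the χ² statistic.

The 9:7 ratio has 16 parts, so with N = 848 the expected counts are:
  cyanogenic: 848 × 9/16 = 477
  acyanogenic: 848 × 7/16 = 371
χ² = Σ (O − E)² / E
  cyanogenic: (464 − 477)² / 477 = 0.3543
  acyanogenic: (384 − 371)² / 371 = 0.4555
χ² = 0.3543 + 0.4555 = 0.8098 ≈ 0.810

0.810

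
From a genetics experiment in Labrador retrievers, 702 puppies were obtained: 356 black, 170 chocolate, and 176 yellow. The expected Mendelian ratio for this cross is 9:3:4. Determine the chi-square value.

Total ratio parts = 16. Expected numbers out of 702:
  black: 702 × 9/16 = 394.875
  chocolate: 702 × 3/16 = 131.625
  yellow: 702 × 4/16 = 175.5
χ² = Σ (O − E)² / E
  black: (356 − 394.875)² / 394.875 = 3.8272
  chocolate: (170 − 131.625)² / 131.625 = 11.1882
  yellow: (176 − 175.5)² / 175.5 = 0.0014
χ² = 3.8272 + 11.1882 + 0.0014 = 15.0168 ≈ 15.017

15.017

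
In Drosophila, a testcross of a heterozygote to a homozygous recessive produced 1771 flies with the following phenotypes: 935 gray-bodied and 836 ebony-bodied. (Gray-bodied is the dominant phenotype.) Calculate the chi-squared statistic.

5.534

A testcross of a heterozygote (Aa × aa) gives a 1:1 phenotypic ratio.
Total ratio parts = 2. Expected numbers out of 1771:
  gray-bodied: 1771 × 1/2 = 885.5
  ebony-bodied: 1771 × 1/2 = 885.5
χ² = Σ (O − E)² / E
  gray-bodied: (935 − 885.5)² / 885.5 = 2.7671
  ebony-bodied: (836 − 885.5)² / 885.5 = 2.7671
χ² = 2.7671 + 2.7671 = 5.5342 ≈ 5.534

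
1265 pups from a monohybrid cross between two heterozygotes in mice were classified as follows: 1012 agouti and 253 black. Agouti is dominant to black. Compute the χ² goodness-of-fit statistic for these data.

16.867

For a monohybrid cross between heterozygotes with complete dominance, the expected phenotypic ratio is 3:1.
Under the 3:1 hypothesis (Σ ratio = 4, N = 1265):
  agouti: 1265 × 3/4 = 948.75
  black: 1265 × 1/4 = 316.25
χ² = Σ (O − E)² / E
  agouti: (1012 − 948.75)² / 948.75 = 4.2167
  black: (253 − 316.25)² / 316.25 = 12.6500
χ² = 4.2167 + 12.6500 = 16.8667 ≈ 16.867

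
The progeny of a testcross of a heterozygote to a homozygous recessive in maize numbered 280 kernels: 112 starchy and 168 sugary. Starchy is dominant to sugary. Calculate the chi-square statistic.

11.200

A testcross of a heterozygote (Aa × aa) gives a 1:1 phenotypic ratio.
The 1:1 ratio has 2 parts, so with N = 280 the expected counts are:
  starchy: 280 × 1/2 = 140
  sugary: 280 × 1/2 = 140
χ² = Σ (O − E)² / E
  starchy: (112 − 140)² / 140 = 5.6000
  sugary: (168 − 140)² / 140 = 5.6000
χ² = 5.6000 + 5.6000 = 11.200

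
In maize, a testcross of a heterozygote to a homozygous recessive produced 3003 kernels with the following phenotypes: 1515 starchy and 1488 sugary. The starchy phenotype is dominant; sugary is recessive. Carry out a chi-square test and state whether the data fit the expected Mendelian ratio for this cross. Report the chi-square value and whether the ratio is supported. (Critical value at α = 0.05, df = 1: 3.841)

A testcross of a heterozygote (Aa × aa) gives a 1:1 phenotypic ratio.
Expected counts for N = 3003 under a 1:1 ratio (total parts = 2):
  starchy: 3003 × 1/2 = 1501.5
  sugary: 3003 × 1/2 = 1501.5
χ² = Σ (O − E)² / E
  starchy: (1515 − 1501.5)² / 1501.5 = 0.1214
  sugary: (1488 − 1501.5)² / 1501.5 = 0.1214
χ² = 0.1214 + 0.1214 = 0.2428 ≈ 0.243
Degrees of freedom = 2 − 1 = 1; critical value at α = 0.05 is 3.841.
Since 0.243 < 3.841, we fail to reject the null hypothesis — the data are consistent with the 1:1 ratio.

0.243; consistent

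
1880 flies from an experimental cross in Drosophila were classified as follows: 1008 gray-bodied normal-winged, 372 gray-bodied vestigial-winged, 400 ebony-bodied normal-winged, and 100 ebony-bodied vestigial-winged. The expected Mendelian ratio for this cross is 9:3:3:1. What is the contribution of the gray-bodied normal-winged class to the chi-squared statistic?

2.317

Under the 9:3:3:1 hypothesis (Σ ratio = 16, N = 1880):
  gray-bodied normal-winged: 1880 × 9/16 = 1057.5
  gray-bodied vestigial-winged: 1880 × 3/16 = 352.5
  ebony-bodied normal-winged: 1880 × 3/16 = 352.5
  ebony-bodied vestigial-winged: 1880 × 1/16 = 117.5
Contribution of gray-bodied normal-winged: (1008 − 1057.5)² / 1057.5 = 2.3170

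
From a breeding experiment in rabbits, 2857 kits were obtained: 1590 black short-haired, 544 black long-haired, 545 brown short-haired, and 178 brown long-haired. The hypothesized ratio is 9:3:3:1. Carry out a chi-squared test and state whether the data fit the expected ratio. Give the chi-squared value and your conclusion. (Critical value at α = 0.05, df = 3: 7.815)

Under the 9:3:3:1 hypothesis (Σ ratio = 16, N = 2857):
  black short-haired: 2857 × 9/16 = 1607.0625
  black long-haired: 2857 × 3/16 = 535.6875
  brown short-haired: 2857 × 3/16 = 535.6875
  brown long-haired: 2857 × 1/16 = 178.5625
χ² = Σ (O − E)² / E
  black short-haired: (1590 − 1607.0625)² / 1607.0625 = 0.1812
  black long-haired: (544 − 535.6875)² / 535.6875 = 0.1290
  brown short-haired: (545 − 535.6875)² / 535.6875 = 0.1619
  brown long-haired: (178 − 178.5625)² / 178.5625 = 0.0018
χ² = 0.1812 + 0.1290 + 0.1619 + 0.0018 = 0.4739 ≈ 0.474
Degrees of freedom = 4 − 1 = 3; critical value at α = 0.05 is 7.815.
Since 0.474 < 7.815, we fail to reject the null hypothesis — the data are consistent with the 9:3:3:1 ratio.

0.474; consistent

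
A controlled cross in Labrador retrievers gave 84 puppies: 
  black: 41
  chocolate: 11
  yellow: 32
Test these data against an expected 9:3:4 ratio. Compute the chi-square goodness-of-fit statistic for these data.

8.021

Under the 9:3:4 hypothesis (Σ ratio = 16, N = 84):
  black: 84 × 9/16 = 47.25
  chocolate: 84 × 3/16 = 15.75
  yellow: 84 × 4/16 = 21
χ² = Σ (O − E)² / E
  black: (41 − 47.25)² / 47.25 = 0.8267
  chocolate: (11 − 15.75)² / 15.75 = 1.4325
  yellow: (32 − 21)² / 21 = 5.7619
χ² = 0.8267 + 1.4325 + 5.7619 = 8.0211 ≈ 8.021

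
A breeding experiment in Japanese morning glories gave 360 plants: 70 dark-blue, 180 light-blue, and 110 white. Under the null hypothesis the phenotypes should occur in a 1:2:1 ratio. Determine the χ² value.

Under the 1:2:1 hypothesis (Σ ratio = 4, N = 360):
  dark-blue: 360 × 1/4 = 90
  light-blue: 360 × 2/4 = 180
  white: 360 × 1/4 = 90
χ² = Σ (O − E)² / E
  dark-blue: (70 − 90)² / 90 = 4.4444
  light-blue: (180 − 180)² / 180 = 0.0000
  white: (110 − 90)² / 90 = 4.4444
χ² = 4.4444 + 0.0000 + 4.4444 = 8.8888 ≈ 8.889

8.889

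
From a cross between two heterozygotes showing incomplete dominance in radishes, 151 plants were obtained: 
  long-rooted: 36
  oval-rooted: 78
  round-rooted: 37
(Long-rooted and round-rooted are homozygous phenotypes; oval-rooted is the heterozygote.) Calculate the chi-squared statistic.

0.179

With incomplete dominance, a heterozygote × heterozygote cross gives a 1:2:1 phenotypic ratio.
Under the 1:2:1 hypothesis (Σ ratio = 4, N = 151):
  long-rooted: 151 × 1/4 = 37.75
  oval-rooted: 151 × 2/4 = 75.5
  round-rooted: 151 × 1/4 = 37.75
χ² = Σ (O − E)² / E
  long-rooted: (36 − 37.75)² / 37.75 = 0.0811
  oval-rooted: (78 − 75.5)² / 75.5 = 0.0828
  round-rooted: (37 − 37.75)² / 37.75 = 0.0149
χ² = 0.0811 + 0.0828 + 0.0149 = 0.1788 ≈ 0.179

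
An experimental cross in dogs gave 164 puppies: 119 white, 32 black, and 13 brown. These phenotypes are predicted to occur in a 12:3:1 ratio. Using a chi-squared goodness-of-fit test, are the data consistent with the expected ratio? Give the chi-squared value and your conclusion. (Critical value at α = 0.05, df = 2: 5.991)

0.919; consistent

Under the 12:3:1 hypothesis (Σ ratio = 16, N = 164):
  white: 164 × 12/16 = 123
  black: 164 × 3/16 = 30.75
  brown: 164 × 1/16 = 10.25
χ² = Σ (O − E)² / E
  white: (119 − 123)² / 123 = 0.1301
  black: (32 − 30.75)² / 30.75 = 0.0508
  brown: (13 − 10.25)² / 10.25 = 0.7378
χ² = 0.1301 + 0.0508 + 0.7378 = 0.9187 ≈ 0.919
Degrees of freedom = 3 − 1 = 2; critical value at α = 0.05 is 5.991.
Since 0.919 < 5.991, we fail to reject the null hypothesis — the data are consistent with the 12:3:1 ratio.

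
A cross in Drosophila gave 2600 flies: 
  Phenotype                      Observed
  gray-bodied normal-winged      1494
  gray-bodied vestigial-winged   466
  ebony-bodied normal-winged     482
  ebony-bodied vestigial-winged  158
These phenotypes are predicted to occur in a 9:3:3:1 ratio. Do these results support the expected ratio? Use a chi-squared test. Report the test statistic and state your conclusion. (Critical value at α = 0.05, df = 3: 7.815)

Total ratio parts = 16. Expected numbers out of 2600:
  gray-bodied normal-winged: 2600 × 9/16 = 1462.5
  gray-bodied vestigial-winged: 2600 × 3/16 = 487.5
  ebony-bodied normal-winged: 2600 × 3/16 = 487.5
  ebony-bodied vestigial-winged: 2600 × 1/16 = 162.5
χ² = Σ (O − E)² / E
  gray-bodied normal-winged: (1494 − 1462.5)² / 1462.5 = 0.6785
  gray-bodied vestigial-winged: (466 − 487.5)² / 487.5 = 0.9482
  ebony-bodied normal-winged: (482 − 487.5)² / 487.5 = 0.0621
  ebony-bodied vestigial-winged: (158 − 162.5)² / 162.5 = 0.1246
χ² = 0.6785 + 0.9482 + 0.0621 + 0.1246 = 1.8134 ≈ 1.813
Degrees of freedom = 4 − 1 = 3; critical value at α = 0.05 is 7.815.
Since 1.813 < 7.815, we fail to reject the null hypothesis — the data are consistent with the 9:3:3:1 ratio.

1.813; consistent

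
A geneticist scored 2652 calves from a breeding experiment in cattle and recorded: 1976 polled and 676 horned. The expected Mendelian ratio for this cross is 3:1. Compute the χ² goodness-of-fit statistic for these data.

0.340

Total ratio parts = 4. Expected numbers out of 2652:
  polled: 2652 × 3/4 = 1989
  horned: 2652 × 1/4 = 663
χ² = Σ (O − E)² / E
  polled: (1976 − 1989)² / 1989 = 0.0850
  horned: (676 − 663)² / 663 = 0.2549
χ² = 0.0850 + 0.2549 = 0.3399 ≈ 0.340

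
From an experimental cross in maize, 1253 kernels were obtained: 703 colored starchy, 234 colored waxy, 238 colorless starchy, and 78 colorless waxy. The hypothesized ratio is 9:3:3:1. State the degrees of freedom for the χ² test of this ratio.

A goodness-of-fit test with 4 phenotype classes has df = 4 − 1 = 3.

3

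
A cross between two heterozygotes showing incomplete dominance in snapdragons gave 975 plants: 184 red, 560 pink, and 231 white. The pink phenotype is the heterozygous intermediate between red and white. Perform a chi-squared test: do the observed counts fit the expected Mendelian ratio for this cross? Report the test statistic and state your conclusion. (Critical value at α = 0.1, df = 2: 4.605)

26.095; not consistent

With incomplete dominance, a heterozygote × heterozygote cross gives a 1:2:1 phenotypic ratio.
The 1:2:1 ratio has 4 parts, so with N = 975 the expected counts are:
  red: 975 × 1/4 = 243.75
  pink: 975 × 2/4 = 487.5
  white: 975 × 1/4 = 243.75
χ² = Σ (O − E)² / E
  red: (184 − 243.75)² / 243.75 = 14.6464
  pink: (560 − 487.5)² / 487.5 = 10.7821
  white: (231 − 243.75)² / 243.75 = 0.6669
χ² = 14.6464 + 10.7821 + 0.6669 = 26.0954 ≈ 26.095
Degrees of freedom = 3 − 1 = 2; critical value at α = 0.1 is 4.605.
Since 26.095 > 4.605, we reject the null hypothesis — the data do not fit the 1:2:1 ratio.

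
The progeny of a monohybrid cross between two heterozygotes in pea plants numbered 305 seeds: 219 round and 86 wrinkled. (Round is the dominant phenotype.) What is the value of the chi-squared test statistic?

1.662

For a monohybrid cross between heterozygotes with complete dominance, the expected phenotypic ratio is 3:1.
The 3:1 ratio has 4 parts, so with N = 305 the expected counts are:
  round: 305 × 3/4 = 228.75
  wrinkled: 305 × 1/4 = 76.25
χ² = Σ (O − E)² / E
  round: (219 − 228.75)² / 228.75 = 0.4156
  wrinkled: (86 − 76.25)² / 76.25 = 1.2467
χ² = 0.4156 + 1.2467 = 1.6623 ≈ 1.662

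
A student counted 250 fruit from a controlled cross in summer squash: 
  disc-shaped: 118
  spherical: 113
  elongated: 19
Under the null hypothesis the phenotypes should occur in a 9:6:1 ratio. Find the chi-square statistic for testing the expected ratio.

8.322

The 9:6:1 ratio has 16 parts, so with N = 250 the expected counts are:
  disc-shaped: 250 × 9/16 = 140.625
  spherical: 250 × 6/16 = 93.75
  elongated: 250 × 1/16 = 15.625
χ² = Σ (O − E)² / E
  disc-shaped: (118 − 140.625)² / 140.625 = 3.6401
  spherical: (113 − 93.75)² / 93.75 = 3.9527
  elongated: (19 − 15.625)² / 15.625 = 0.7290
χ² = 3.6401 + 3.9527 + 0.7290 = 8.3218 ≈ 8.322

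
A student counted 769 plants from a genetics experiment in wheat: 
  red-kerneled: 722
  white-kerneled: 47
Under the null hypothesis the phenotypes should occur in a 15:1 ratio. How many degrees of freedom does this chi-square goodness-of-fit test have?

A goodness-of-fit test with 2 phenotype classes has df = 2 − 1 = 1.

1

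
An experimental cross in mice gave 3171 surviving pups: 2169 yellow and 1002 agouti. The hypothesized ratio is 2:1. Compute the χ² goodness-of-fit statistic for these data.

4.293

Total ratio parts = 3. Expected numbers out of 3171:
  yellow: 3171 × 2/3 = 2114
  agouti: 3171 × 1/3 = 1057
χ² = Σ (O − E)² / E
  yellow: (2169 − 2114)² / 2114 = 1.4309
  agouti: (1002 − 1057)² / 1057 = 2.8619
χ² = 1.4309 + 2.8619 = 4.2928 ≈ 4.293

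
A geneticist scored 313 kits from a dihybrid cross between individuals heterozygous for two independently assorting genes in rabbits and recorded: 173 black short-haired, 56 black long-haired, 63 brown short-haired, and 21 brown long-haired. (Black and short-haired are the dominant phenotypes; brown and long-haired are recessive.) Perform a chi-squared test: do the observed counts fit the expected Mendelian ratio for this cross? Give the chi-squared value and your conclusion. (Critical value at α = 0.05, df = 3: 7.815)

0.599; consistent

A dihybrid F₂ with independent assortment and complete dominance at both loci gives a 9:3:3:1 phenotypic ratio.
Expected counts for N = 313 under a 9:3:3:1 ratio (total parts = 16):
  black short-haired: 313 × 9/16 = 176.0625
  black long-haired: 313 × 3/16 = 58.6875
  brown short-haired: 313 × 3/16 = 58.6875
  brown long-haired: 313 × 1/16 = 19.5625
χ² = Σ (O − E)² / E
  black short-haired: (173 − 176.0625)² / 176.0625 = 0.0533
  black long-haired: (56 − 58.6875)² / 58.6875 = 0.1231
  brown short-haired: (63 − 58.6875)² / 58.6875 = 0.3169
  brown long-haired: (21 − 19.5625)² / 19.5625 = 0.1056
χ² = 0.0533 + 0.1231 + 0.3169 + 0.1056 = 0.5989 ≈ 0.599
Degrees of freedom = 4 − 1 = 3; critical value at α = 0.05 is 7.815.
Since 0.599 < 7.815, we fail to reject the null hypothesis — the data are consistent with the 9:3:3:1 ratio.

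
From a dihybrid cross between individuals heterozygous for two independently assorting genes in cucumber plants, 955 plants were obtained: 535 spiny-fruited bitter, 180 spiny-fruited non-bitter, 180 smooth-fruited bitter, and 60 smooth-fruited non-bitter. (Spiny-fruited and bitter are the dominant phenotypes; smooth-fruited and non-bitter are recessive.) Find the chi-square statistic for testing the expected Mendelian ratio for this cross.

0.020

A dihybrid F₂ with independent assortment and complete dominance at both loci gives a 9:3:3:1 phenotypic ratio.
Expected counts for N = 955 under a 9:3:3:1 ratio (total parts = 16):
  spiny-fruited bitter: 955 × 9/16 = 537.1875
  spiny-fruited non-bitter: 955 × 3/16 = 179.0625
  smooth-fruited bitter: 955 × 3/16 = 179.0625
  smooth-fruited non-bitter: 955 × 1/16 = 59.6875
χ² = Σ (O − E)² / E
  spiny-fruited bitter: (535 − 537.1875)² / 537.1875 = 0.0089
  spiny-fruited non-bitter: (180 − 179.0625)² / 179.0625 = 0.0049
  smooth-fruited bitter: (180 − 179.0625)² / 179.0625 = 0.0049
  smooth-fruited non-bitter: (60 − 59.6875)² / 59.6875 = 0.0016
χ² = 0.0089 + 0.0049 + 0.0049 + 0.0016 = 0.0203 ≈ 0.020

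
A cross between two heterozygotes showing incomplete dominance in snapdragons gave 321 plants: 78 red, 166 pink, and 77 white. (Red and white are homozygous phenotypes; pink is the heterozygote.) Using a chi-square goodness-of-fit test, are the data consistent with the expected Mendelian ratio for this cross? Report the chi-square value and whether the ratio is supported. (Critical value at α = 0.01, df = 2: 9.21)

With incomplete dominance, a heterozygote × heterozygote cross gives a 1:2:1 phenotypic ratio.
Expected counts for N = 321 under a 1:2:1 ratio (total parts = 4):
  red: 321 × 1/4 = 80.25
  pink: 321 × 2/4 = 160.5
  white: 321 × 1/4 = 80.25
χ² = Σ (O − E)² / E
  red: (78 − 80.25)² / 80.25 = 0.0631
  pink: (166 − 160.5)² / 160.5 = 0.1885
  white: (77 − 80.25)² / 80.25 = 0.1316
χ² = 0.0631 + 0.1885 + 0.1316 = 0.3832 ≈ 0.383
Degrees of freedom = 3 − 1 = 2; critical value at α = 0.01 is 9.21.
Since 0.383 < 9.21, we fail to reject the null hypothesis — the data are consistent with the 1:2:1 ratio.

0.383; consistent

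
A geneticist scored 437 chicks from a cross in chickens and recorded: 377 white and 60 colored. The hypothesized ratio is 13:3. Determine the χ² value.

Expected counts for N = 437 under a 13:3 ratio (total parts = 16):
  white: 437 × 13/16 = 355.0625
  colored: 437 × 3/16 = 81.9375
χ² = Σ (O − E)² / E
  white: (377 − 355.0625)² / 355.0625 = 1.3554
  colored: (60 − 81.9375)² / 81.9375 = 5.8734
χ² = 1.3554 + 5.8734 = 7.2288 ≈ 7.229

7.229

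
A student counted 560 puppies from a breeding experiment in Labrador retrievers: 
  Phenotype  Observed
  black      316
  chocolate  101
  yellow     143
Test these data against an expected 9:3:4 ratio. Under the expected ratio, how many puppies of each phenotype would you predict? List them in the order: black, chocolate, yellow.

The 9:3:4 ratio has 16 parts, so with N = 560 the expected counts are:
  black: 560 × 9/16 = 315
  chocolate: 560 × 3/16 = 105
  yellow: 560 × 4/16 = 140

315, 105, 140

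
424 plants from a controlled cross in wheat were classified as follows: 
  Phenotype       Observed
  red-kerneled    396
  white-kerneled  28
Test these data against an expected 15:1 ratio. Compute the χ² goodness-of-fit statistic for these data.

0.091

Under the 15:1 hypothesis (Σ ratio = 16, N = 424):
  red-kerneled: 424 × 15/16 = 397.5
  white-kerneled: 424 × 1/16 = 26.5
χ² = Σ (O − E)² / E
  red-kerneled: (396 − 397.5)² / 397.5 = 0.0057
  white-kerneled: (28 − 26.5)² / 26.5 = 0.0849
χ² = 0.0057 + 0.0849 = 0.0906 ≈ 0.091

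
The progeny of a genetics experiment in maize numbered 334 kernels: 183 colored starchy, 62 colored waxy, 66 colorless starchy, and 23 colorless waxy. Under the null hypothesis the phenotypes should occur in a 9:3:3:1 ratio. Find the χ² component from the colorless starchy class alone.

Under the 9:3:3:1 hypothesis (Σ ratio = 16, N = 334):
  colored starchy: 334 × 9/16 = 187.875
  colored waxy: 334 × 3/16 = 62.625
  colorless starchy: 334 × 3/16 = 62.625
  colorless waxy: 334 × 1/16 = 20.875
Contribution of colorless starchy: (66 − 62.625)² / 62.625 = 0.1819

0.182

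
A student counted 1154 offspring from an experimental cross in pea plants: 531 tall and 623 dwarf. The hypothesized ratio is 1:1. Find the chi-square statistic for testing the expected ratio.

Under the 1:1 hypothesis (Σ ratio = 2, N = 1154):
  tall: 1154 × 1/2 = 577
  dwarf: 1154 × 1/2 = 577
χ² = Σ (O − E)² / E
  tall: (531 − 577)² / 577 = 3.6672
  dwarf: (623 − 577)² / 577 = 3.6672
χ² = 3.6672 + 3.6672 = 7.3344 ≈ 7.334

7.334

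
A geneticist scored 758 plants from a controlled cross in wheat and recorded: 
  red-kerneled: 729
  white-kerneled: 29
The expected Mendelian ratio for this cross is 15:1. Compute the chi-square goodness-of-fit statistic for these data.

7.602

Under the 15:1 hypothesis (Σ ratio = 16, N = 758):
  red-kerneled: 758 × 15/16 = 710.625
  white-kerneled: 758 × 1/16 = 47.375
χ² = Σ (O − E)² / E
  red-kerneled: (729 − 710.625)² / 710.625 = 0.4751
  white-kerneled: (29 − 47.375)² / 47.375 = 7.1270
χ² = 0.4751 + 7.1270 = 7.6021 ≈ 7.602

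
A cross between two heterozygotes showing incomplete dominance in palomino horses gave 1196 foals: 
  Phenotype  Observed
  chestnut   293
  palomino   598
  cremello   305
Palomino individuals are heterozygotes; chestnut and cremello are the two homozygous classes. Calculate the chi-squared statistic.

0.241

With incomplete dominance, a heterozygote × heterozygote cross gives a 1:2:1 phenotypic ratio.
Expected counts for N = 1196 under a 1:2:1 ratio (total parts = 4):
  chestnut: 1196 × 1/4 = 299
  palomino: 1196 × 2/4 = 598
  cremello: 1196 × 1/4 = 299
χ² = Σ (O − E)² / E
  chestnut: (293 − 299)² / 299 = 0.1204
  palomino: (598 − 598)² / 598 = 0.0000
  cremello: (305 − 299)² / 299 = 0.1204
χ² = 0.1204 + 0.0000 + 0.1204 = 0.2408 ≈ 0.241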